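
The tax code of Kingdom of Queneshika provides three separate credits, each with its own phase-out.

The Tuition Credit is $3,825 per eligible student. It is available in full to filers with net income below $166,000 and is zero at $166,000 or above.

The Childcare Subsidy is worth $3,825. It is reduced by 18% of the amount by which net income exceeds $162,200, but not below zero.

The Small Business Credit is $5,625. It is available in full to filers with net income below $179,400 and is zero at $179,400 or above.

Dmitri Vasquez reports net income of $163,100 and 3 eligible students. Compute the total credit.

Tuition Credit: base = 3 × $3,825 = $11,475. $163,100 is below the $166,000 cutoff, so the full $11,475 applies.
Childcare Subsidy: 18% of the $900 excess over $162,200 is $162; credit = $3,825 − $162 = $3,663.
Small Business Credit: $163,100 is below the $179,400 cutoff, so the full $5,625 applies.
Total: $11,475 + $3,663 + $5,625 = $20,763.

$20,763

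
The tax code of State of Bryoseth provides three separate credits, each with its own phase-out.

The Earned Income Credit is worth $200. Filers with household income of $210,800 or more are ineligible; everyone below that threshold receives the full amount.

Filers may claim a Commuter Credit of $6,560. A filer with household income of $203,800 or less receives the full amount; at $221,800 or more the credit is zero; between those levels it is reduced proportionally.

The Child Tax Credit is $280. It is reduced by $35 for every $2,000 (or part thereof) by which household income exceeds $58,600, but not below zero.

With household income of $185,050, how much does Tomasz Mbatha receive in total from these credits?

Earned Income Credit: $185,050 is below the $210,800 cutoff, so the full $200 applies.
Commuter Credit: $185,050 is at or below the $203,800 threshold, so the full $6,560 applies.
Child Tax Credit: income exceeds $58,600 by $126,450 → 64 increments × $35 = $2,240 ≥ base, so the credit is $0.
Total: $200 + $6,560 + $0 = $6,760.

$6,760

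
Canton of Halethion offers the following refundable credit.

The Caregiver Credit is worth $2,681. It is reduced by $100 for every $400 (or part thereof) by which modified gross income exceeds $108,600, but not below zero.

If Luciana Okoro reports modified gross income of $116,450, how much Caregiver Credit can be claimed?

$681

Caregiver Credit: income exceeds $108,600 by $7,850, which is 20 full-or-partial $400 increments; reduction = 20 × $100 = $2,000, leaving $681.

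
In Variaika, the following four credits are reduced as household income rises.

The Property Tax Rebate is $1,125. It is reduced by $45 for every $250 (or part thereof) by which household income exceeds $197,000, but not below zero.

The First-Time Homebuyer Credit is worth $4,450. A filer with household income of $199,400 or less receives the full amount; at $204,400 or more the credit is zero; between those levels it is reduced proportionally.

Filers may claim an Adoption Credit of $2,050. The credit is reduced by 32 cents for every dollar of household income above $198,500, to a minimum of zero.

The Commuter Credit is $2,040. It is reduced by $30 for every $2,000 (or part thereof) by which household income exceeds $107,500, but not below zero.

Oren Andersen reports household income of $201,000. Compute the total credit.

Property Tax Rebate: income exceeds $197,000 by $4,000, which is 16 full-or-partial $250 increments; reduction = 16 × $45 = $720, leaving $405.
First-Time Homebuyer Credit: $201,000 is $1,600 into a $5,000 phase-out range, leaving 3,400/5,000 of the credit: $4,450 × 3,400/5,000 = $3,026.
Adoption Credit: 32% of the $2,500 excess over $198,500 is $800; credit = $2,050 − $800 = $1,250.
Commuter Credit: income exceeds $107,500 by $93,500, which is 47 full-or-partial $2,000 increments; reduction = 47 × $30 = $1,410, leaving $630.
Total: $405 + $3,026 + $1,250 + $630 = $5,311.

$5,311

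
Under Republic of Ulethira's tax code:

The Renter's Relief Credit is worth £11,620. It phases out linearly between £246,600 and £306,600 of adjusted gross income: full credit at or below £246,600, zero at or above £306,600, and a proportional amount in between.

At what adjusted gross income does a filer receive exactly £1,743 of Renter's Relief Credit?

£297,600

£1,743 is 1,743/11,620 of the full £11,620, so 9,877/11,620 of the £60,000 range has been used: income = £246,600 + £60,000 × 9,877/11,620 = £297,600.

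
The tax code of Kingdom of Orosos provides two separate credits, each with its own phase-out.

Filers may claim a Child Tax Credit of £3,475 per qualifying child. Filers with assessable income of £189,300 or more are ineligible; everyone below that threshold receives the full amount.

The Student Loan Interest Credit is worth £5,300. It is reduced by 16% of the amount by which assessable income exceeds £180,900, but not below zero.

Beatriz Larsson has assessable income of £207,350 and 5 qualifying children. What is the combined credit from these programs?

Child Tax Credit: base = 5 × £3,475 = £17,375. £207,350 meets or exceeds the £189,300 cutoff, so the credit is £0.
Student Loan Interest Credit: 16% of the £26,450 excess over £180,900 is £4,232; credit = £5,300 − £4,232 = £1,068.
Total: £0 + £1,068 = £1,068.

£1,068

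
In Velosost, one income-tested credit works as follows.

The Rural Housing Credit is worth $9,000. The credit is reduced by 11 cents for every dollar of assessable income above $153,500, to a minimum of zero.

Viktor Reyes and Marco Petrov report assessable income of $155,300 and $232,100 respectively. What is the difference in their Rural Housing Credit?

$8,448

Viktor ($155,300): Rural Housing Credit: 11% of the $1,800 excess over $153,500 is $198; credit = $9,000 − $198 = $8,802.
Marco ($232,100): Rural Housing Credit: 11% of the $78,600 excess over $153,500 is $8,646; credit = $9,000 − $8,646 = $354.
Difference: |$8,802 − $354| = $8,448.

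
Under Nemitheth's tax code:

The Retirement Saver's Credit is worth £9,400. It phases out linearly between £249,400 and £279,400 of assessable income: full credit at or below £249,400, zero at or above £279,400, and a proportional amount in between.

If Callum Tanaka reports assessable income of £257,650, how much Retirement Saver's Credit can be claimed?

£6,815

Retirement Saver's Credit: £257,650 is £8,250 into a £30,000 phase-out range, leaving 21,750/30,000 of the credit: £9,400 × 21,750/30,000 = £6,815.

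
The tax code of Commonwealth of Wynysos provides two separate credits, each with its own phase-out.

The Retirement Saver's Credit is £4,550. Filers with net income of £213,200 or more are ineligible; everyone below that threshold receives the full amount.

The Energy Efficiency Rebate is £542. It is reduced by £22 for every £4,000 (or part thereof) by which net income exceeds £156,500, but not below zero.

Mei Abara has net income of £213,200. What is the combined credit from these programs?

£212

Retirement Saver's Credit: £213,200 meets or exceeds the £213,200 cutoff, so the credit is £0.
Energy Efficiency Rebate: income exceeds £156,500 by £56,700, which is 15 full-or-partial £4,000 increments; reduction = 15 × £22 = £330, leaving £212.
Total: £0 + £212 = £212.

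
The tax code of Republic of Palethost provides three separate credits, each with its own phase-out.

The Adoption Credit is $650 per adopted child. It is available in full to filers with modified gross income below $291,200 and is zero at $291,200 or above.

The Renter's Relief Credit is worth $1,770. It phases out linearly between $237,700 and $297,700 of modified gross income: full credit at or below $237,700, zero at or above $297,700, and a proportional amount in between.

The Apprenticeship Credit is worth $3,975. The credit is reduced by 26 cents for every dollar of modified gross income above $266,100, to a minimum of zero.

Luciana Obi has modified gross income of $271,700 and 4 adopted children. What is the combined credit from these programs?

Adoption Credit: base = 4 × $650 = $2,600. $271,700 is below the $291,200 cutoff, so the full $2,600 applies.
Renter's Relief Credit: $271,700 is $34,000 into a $60,000 phase-out range, leaving 26,000/60,000 of the credit: $1,770 × 26,000/60,000 = $767.
Apprenticeship Credit: 26% of the $5,600 excess over $266,100 is $1,456; credit = $3,975 − $1,456 = $2,519.
Total: $2,600 + $767 + $2,519 = $5,886.

$5,886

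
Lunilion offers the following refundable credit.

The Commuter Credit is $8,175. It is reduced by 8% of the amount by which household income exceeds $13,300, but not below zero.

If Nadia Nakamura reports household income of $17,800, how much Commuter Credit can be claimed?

$7,815

Commuter Credit: 8% of the $4,500 excess over $13,300 is $360; credit = $8,175 − $360 = $7,815.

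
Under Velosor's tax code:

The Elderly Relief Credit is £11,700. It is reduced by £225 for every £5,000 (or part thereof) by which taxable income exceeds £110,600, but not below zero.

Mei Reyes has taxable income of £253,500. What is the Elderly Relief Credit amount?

Elderly Relief Credit: income exceeds £110,600 by £142,900, which is 29 full-or-partial £5,000 increments; reduction = 29 × £225 = £6,525, leaving £5,175.

£5,175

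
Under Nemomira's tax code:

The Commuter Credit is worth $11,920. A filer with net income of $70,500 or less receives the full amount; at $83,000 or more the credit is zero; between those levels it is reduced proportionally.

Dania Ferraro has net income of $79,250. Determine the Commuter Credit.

$3,576

Commuter Credit: $79,250 is $8,750 into a $12,500 phase-out range, leaving 3,750/12,500 of the credit: $11,920 × 3,750/12,500 = $3,576.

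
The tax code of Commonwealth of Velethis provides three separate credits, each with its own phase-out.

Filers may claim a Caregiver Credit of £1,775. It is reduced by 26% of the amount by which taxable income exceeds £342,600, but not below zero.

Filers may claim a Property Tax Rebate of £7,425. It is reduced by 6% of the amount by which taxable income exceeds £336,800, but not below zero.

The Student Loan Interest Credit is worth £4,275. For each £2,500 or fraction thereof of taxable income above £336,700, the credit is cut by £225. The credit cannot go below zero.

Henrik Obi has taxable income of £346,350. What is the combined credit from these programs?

£11,027

Caregiver Credit: 26% of the £3,750 excess over £342,600 is £975; credit = £1,775 − £975 = £800.
Property Tax Rebate: 6% of the £9,550 excess over £336,800 is £573; credit = £7,425 − £573 = £6,852.
Student Loan Interest Credit: income exceeds £336,700 by £9,650, which is 4 full-or-partial £2,500 increments; reduction = 4 × £225 = £900, leaving £3,375.
Total: £800 + £6,852 + £3,375 = £11,027.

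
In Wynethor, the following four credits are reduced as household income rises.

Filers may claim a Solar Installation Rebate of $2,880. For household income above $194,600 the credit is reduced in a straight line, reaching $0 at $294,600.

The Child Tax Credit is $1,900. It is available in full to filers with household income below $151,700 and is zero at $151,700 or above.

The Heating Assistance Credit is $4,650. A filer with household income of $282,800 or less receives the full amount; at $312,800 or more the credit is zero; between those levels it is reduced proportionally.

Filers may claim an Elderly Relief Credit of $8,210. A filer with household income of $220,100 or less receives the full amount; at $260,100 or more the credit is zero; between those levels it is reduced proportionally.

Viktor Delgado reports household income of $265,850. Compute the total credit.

$5,478

Solar Installation Rebate: $265,850 is $71,250 into a $100,000 phase-out range, leaving 28,750/100,000 of the credit: $2,880 × 28,750/100,000 = $828.
Child Tax Credit: $265,850 meets or exceeds the $151,700 cutoff, so the credit is $0.
Heating Assistance Credit: $265,850 is at or below the $282,800 threshold, so the full $4,650 applies.
Elderly Relief Credit: $265,850 is at or above $260,100, so the credit is $0.
Total: $828 + $0 + $4,650 + $0 = $5,478.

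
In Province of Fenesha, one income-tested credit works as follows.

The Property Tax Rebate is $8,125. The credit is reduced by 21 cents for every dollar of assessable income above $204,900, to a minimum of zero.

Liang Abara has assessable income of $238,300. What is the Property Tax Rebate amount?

Property Tax Rebate: 21% of the $33,400 excess over $204,900 is $7,014; credit = $8,125 − $7,014 = $1,111.

$1,111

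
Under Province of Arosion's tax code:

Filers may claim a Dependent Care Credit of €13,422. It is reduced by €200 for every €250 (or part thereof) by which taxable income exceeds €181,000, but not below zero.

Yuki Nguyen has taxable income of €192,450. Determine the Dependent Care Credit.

Dependent Care Credit: income exceeds €181,000 by €11,450, which is 46 full-or-partial €250 increments; reduction = 46 × €200 = €9,200, leaving €4,222.

€4,222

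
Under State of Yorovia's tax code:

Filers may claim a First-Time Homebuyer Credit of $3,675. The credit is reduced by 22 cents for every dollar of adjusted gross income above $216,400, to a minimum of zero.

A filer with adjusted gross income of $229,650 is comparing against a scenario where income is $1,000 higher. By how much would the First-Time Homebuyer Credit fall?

$220

At $229,650 — 22% of the $13,250 excess over $216,400 is $2,915; credit = $3,675 − $2,915 = $760.
At $230,650 — 22% of the $14,250 excess over $216,400 is $3,135; credit = $3,675 − $3,135 = $540.
Lost: $760 − $540 = $220.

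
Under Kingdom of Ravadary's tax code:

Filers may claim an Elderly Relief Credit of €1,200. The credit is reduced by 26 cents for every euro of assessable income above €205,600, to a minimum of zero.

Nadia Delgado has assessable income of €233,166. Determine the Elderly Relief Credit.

Elderly Relief Credit: 26% of the €27,566 excess over €205,600 is €7,167.16 ≥ base, so the credit is €0.

€0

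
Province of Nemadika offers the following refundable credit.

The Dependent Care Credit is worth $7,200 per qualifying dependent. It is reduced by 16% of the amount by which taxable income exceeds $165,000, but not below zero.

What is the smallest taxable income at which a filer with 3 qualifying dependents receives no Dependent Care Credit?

$300,000

Full credit = 3 × $7,200 = $21,600.
The credit falls by 16% of each dollar above $165,000, so it reaches zero when the excess is $21,600 / 16% = $135,000: income = $165,000 + $135,000 = $300,000.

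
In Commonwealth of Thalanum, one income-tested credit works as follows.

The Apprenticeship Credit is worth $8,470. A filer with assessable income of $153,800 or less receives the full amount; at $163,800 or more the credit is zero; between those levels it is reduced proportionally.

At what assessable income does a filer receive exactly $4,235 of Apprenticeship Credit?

$4,235 is 4,235/8,470 of the full $8,470, so 4,235/8,470 of the $10,000 range has been used: income = $153,800 + $10,000 × 4,235/8,470 = $158,800.

$158,800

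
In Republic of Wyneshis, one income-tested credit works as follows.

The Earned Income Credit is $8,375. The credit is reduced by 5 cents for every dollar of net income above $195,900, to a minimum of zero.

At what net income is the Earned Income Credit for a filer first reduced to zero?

The credit falls by 5% of each dollar above $195,900, so it reaches zero when the excess is $8,375 / 5% = $167,500: income = $195,900 + $167,500 = $363,400.

$363,400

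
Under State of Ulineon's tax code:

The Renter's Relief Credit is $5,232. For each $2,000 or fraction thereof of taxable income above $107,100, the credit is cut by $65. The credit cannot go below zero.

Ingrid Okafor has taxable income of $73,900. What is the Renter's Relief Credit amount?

$5,232

Renter's Relief Credit: $73,900 is at or below the $107,100 threshold, so the full $5,232 applies.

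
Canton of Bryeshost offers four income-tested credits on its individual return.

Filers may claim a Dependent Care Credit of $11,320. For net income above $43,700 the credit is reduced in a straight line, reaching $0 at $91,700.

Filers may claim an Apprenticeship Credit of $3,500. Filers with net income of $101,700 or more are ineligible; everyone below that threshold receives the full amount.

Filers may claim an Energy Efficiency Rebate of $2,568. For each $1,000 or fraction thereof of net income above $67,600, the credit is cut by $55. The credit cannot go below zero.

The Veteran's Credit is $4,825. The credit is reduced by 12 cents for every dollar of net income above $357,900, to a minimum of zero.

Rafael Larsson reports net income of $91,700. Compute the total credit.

Dependent Care Credit: $91,700 is at or above $91,700, so the credit is $0.
Apprenticeship Credit: $91,700 is below the $101,700 cutoff, so the full $3,500 applies.
Energy Efficiency Rebate: income exceeds $67,600 by $24,100, which is 25 full-or-partial $1,000 increments; reduction = 25 × $55 = $1,375, leaving $1,193.
Veteran's Credit: $91,700 is at or below the $357,900 threshold, so the full $4,825 applies.
Total: $0 + $3,500 + $1,193 + $4,825 = $9,518.

$9,518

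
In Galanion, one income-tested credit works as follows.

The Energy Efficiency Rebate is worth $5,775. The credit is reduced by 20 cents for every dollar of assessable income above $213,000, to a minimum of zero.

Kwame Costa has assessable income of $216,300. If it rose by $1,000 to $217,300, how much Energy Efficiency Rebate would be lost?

$200

At $216,300 — 20% of the $3,300 excess over $213,000 is $660; credit = $5,775 − $660 = $5,115.
At $217,300 — 20% of the $4,300 excess over $213,000 is $860; credit = $5,775 − $860 = $4,915.
Lost: $5,115 − $4,915 = $200.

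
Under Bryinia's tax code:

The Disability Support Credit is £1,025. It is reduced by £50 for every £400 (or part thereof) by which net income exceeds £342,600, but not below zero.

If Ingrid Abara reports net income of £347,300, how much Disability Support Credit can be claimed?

Disability Support Credit: income exceeds £342,600 by £4,700, which is 12 full-or-partial £400 increments; reduction = 12 × £50 = £600, leaving £425.

£425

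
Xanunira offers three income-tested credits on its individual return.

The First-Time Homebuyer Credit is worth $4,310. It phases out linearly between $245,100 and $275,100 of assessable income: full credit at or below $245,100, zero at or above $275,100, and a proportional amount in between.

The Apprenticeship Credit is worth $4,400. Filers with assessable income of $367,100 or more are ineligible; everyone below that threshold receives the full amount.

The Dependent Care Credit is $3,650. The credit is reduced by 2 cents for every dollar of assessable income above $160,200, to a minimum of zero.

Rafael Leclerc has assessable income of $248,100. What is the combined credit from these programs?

$10,171

First-Time Homebuyer Credit: $248,100 is $3,000 into a $30,000 phase-out range, leaving 27,000/30,000 of the credit: $4,310 × 27,000/30,000 = $3,879.
Apprenticeship Credit: $248,100 is below the $367,100 cutoff, so the full $4,400 applies.
Dependent Care Credit: 2% of the $87,900 excess over $160,200 is $1,758; credit = $3,650 − $1,758 = $1,892.
Total: $3,879 + $4,400 + $1,892 = $10,171.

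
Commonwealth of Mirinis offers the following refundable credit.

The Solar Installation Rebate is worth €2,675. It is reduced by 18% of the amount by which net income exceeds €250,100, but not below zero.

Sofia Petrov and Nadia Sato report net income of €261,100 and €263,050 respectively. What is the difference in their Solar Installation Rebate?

€351

Sofia (€261,100): Solar Installation Rebate: 18% of the €11,000 excess over €250,100 is €1,980; credit = €2,675 − €1,980 = €695.
Nadia (€263,050): Solar Installation Rebate: 18% of the €12,950 excess over €250,100 is €2,331; credit = €2,675 − €2,331 = €344.
Difference: |€695 − €344| = €351.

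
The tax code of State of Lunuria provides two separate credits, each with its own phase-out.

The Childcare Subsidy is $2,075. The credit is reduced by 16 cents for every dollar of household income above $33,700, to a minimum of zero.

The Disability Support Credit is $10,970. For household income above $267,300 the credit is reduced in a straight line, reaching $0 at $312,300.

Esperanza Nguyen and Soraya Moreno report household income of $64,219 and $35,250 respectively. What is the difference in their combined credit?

$1,827

Esperanza ($64,219): Childcare Subsidy: 16% of the $30,519 excess over $33,700 is $4,883.04 ≥ base, so the credit is $0. Disability Support Credit: $64,219 is at or below the $267,300 threshold, so the full $10,970 applies. total $0 + $10,970 = $10,970
Soraya ($35,250): Childcare Subsidy: 16% of the $1,550 excess over $33,700 is $248; credit = $2,075 − $248 = $1,827. Disability Support Credit: $35,250 is at or below the $267,300 threshold, so the full $10,970 applies. total $1,827 + $10,970 = $12,797
Difference: |$10,970 − $12,797| = $1,827.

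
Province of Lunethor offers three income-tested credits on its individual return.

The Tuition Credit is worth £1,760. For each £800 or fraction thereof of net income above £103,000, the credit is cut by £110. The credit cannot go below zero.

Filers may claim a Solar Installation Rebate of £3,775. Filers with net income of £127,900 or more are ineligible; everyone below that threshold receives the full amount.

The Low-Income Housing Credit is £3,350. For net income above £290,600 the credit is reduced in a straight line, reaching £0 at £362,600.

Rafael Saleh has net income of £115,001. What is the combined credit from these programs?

£7,125

Tuition Credit: income exceeds £103,000 by £12,001 → 16 increments × £110 = £1,760 ≥ base, so the credit is £0.
Solar Installation Rebate: £115,001 is below the £127,900 cutoff, so the full £3,775 applies.
Low-Income Housing Credit: £115,001 is at or below the £290,600 threshold, so the full £3,350 applies.
Total: £0 + £3,775 + £3,350 = £7,125.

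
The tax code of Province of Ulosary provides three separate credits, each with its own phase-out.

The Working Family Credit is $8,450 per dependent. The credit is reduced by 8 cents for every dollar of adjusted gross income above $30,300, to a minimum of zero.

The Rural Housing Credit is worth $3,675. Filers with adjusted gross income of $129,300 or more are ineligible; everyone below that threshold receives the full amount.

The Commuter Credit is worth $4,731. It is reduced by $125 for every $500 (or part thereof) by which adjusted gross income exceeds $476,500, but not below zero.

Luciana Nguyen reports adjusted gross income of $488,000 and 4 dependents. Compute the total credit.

$1,856

Working Family Credit: base = 4 × $8,450 = $33,800. 8% of the $457,700 excess over $30,300 is $36,616 ≥ base, so the credit is $0.
Rural Housing Credit: $488,000 meets or exceeds the $129,300 cutoff, so the credit is $0.
Commuter Credit: income exceeds $476,500 by $11,500, which is 23 full-or-partial $500 increments; reduction = 23 × $125 = $2,875, leaving $1,856.
Total: $0 + $0 + $1,856 = $1,856.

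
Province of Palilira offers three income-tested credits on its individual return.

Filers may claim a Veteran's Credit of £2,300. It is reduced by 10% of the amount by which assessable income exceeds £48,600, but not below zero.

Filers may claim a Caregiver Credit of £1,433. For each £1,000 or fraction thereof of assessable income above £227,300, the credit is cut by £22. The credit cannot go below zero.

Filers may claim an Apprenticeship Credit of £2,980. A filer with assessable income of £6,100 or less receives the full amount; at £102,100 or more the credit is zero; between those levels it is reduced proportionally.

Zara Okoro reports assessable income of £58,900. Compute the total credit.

£4,044

Veteran's Credit: 10% of the £10,300 excess over £48,600 is £1,030; credit = £2,300 − £1,030 = £1,270.
Caregiver Credit: £58,900 is at or below the £227,300 threshold, so the full £1,433 applies.
Apprenticeship Credit: £58,900 is £52,800 into a £96,000 phase-out range, leaving 43,200/96,000 of the credit: £2,980 × 43,200/96,000 = £1,341.
Total: £1,270 + £1,433 + £1,341 = £4,044.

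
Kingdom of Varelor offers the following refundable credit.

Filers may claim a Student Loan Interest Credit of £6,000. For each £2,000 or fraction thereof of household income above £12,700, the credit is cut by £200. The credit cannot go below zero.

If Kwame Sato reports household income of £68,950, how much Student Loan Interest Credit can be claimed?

£200

Student Loan Interest Credit: income exceeds £12,700 by £56,250, which is 29 full-or-partial £2,000 increments; reduction = 29 × £200 = £5,800, leaving £200.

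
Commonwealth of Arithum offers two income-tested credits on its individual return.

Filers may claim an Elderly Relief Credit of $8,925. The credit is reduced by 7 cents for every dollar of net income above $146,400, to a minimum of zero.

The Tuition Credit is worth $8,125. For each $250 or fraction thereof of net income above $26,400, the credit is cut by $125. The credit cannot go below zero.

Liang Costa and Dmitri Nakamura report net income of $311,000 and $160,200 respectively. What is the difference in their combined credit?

$7,959

Liang ($311,000): Elderly Relief Credit: 7% of the $164,600 excess over $146,400 is $11,522 ≥ base, so the credit is $0. Tuition Credit: income exceeds $26,400 by $284,600 → 1139 increments × $125 = $142,375 ≥ base, so the credit is $0. total $0 + $0 = $0
Dmitri ($160,200): Elderly Relief Credit: 7% of the $13,800 excess over $146,400 is $966; credit = $8,925 − $966 = $7,959. Tuition Credit: income exceeds $26,400 by $133,800 → 536 increments × $125 = $67,000 ≥ base, so the credit is $0. total $7,959 + $0 = $7,959
Difference: |$0 − $7,959| = $7,959.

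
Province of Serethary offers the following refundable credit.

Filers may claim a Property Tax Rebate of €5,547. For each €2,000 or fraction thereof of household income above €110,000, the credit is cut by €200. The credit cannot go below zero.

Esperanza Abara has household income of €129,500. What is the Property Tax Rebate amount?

€3,547

Property Tax Rebate: income exceeds €110,000 by €19,500, which is 10 full-or-partial €2,000 increments; reduction = 10 × €200 = €2,000, leaving €3,547.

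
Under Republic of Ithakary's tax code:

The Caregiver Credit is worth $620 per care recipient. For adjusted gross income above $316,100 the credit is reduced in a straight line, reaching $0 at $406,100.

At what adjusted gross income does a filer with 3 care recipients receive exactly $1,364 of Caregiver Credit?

Full credit = 3 × $620 = $1,860.
$1,364 is 1,364/1,860 of the full $1,860, so 496/1,860 of the $90,000 range has been used: income = $316,100 + $90,000 × 496/1,860 = $340,100.

$340,100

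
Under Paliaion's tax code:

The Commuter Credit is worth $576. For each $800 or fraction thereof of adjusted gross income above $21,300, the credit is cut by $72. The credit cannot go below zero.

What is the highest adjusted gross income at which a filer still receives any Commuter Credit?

After 7 increments the reduction is 7 × $72 = $504, leaving $72; one more increment wipes it out. Increment 7 ends at excess 7 × $800 = $5,600, so the highest qualifying income is $21,300 + $5,600 = $26,900.

$26,900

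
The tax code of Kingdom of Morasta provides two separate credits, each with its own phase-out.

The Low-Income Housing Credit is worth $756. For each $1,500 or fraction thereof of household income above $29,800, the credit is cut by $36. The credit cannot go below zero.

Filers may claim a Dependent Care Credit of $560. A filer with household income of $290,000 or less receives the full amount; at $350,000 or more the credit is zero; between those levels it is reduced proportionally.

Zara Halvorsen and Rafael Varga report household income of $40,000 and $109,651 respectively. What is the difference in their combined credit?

$504

Zara ($40,000): Low-Income Housing Credit: income exceeds $29,800 by $10,200, which is 7 full-or-partial $1,500 increments; reduction = 7 × $36 = $252, leaving $504. Dependent Care Credit: $40,000 is at or below the $290,000 threshold, so the full $560 applies. total $504 + $560 = $1,064
Rafael ($109,651): Low-Income Housing Credit: income exceeds $29,800 by $79,851 → 54 increments × $36 = $1,944 ≥ base, so the credit is $0. Dependent Care Credit: $109,651 is at or below the $290,000 threshold, so the full $560 applies. total $0 + $560 = $560
Difference: |$1,064 − $560| = $504.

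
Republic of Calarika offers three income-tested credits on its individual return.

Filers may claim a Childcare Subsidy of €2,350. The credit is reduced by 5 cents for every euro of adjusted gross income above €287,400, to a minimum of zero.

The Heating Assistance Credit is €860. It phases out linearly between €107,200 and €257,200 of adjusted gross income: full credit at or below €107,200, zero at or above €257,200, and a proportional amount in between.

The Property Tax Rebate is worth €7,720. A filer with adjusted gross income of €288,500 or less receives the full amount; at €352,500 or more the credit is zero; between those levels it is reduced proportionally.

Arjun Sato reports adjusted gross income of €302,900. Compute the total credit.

Childcare Subsidy: 5% of the €15,500 excess over €287,400 is €775; credit = €2,350 − €775 = €1,575.
Heating Assistance Credit: €302,900 is at or above €257,200, so the credit is €0.
Property Tax Rebate: €302,900 is €14,400 into a €64,000 phase-out range, leaving 49,600/64,000 of the credit: €7,720 × 49,600/64,000 = €5,983.
Total: €1,575 + €0 + €5,983 = €7,558.

€7,558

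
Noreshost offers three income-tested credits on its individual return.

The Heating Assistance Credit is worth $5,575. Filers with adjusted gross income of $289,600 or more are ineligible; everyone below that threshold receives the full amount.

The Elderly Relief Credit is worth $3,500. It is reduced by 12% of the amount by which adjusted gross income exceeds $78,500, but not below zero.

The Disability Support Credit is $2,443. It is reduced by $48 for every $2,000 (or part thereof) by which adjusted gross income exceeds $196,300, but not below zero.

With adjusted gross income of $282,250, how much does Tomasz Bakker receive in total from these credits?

$5,954

Heating Assistance Credit: $282,250 is below the $289,600 cutoff, so the full $5,575 applies.
Elderly Relief Credit: 12% of the $203,750 excess over $78,500 is $24,450 ≥ base, so the credit is $0.
Disability Support Credit: income exceeds $196,300 by $85,950, which is 43 full-or-partial $2,000 increments; reduction = 43 × $48 = $2,064, leaving $379.
Total: $5,575 + $0 + $379 = $5,954.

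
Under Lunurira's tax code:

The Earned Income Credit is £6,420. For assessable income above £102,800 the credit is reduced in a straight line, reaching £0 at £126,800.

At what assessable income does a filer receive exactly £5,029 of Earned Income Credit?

£108,000

£5,029 is 5,029/6,420 of the full £6,420, so 1,391/6,420 of the £24,000 range has been used: income = £102,800 + £24,000 × 1,391/6,420 = £108,000.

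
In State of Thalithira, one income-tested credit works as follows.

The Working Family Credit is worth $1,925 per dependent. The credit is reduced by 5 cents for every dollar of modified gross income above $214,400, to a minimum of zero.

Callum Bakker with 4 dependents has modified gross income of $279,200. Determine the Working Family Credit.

$4,460

Working Family Credit: base = 4 × $1,925 = $7,700. 5% of the $64,800 excess over $214,400 is $3,240; credit = $7,700 − $3,240 = $4,460.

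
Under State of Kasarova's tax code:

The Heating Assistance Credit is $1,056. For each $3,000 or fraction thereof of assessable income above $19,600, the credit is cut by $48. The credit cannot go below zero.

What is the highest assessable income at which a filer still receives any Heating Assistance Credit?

$82,600

After 21 increments the reduction is 21 × $48 = $1,008, leaving $48; one more increment wipes it out. Increment 21 ends at excess 21 × $3,000 = $63,000, so the highest qualifying income is $19,600 + $63,000 = $82,600.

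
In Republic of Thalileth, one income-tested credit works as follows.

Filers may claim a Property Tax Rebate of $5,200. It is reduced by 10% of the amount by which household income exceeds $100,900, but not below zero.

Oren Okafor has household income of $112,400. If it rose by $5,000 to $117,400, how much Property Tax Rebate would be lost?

At $112,400 — 10% of the $11,500 excess over $100,900 is $1,150; credit = $5,200 − $1,150 = $4,050.
At $117,400 — 10% of the $16,500 excess over $100,900 is $1,650; credit = $5,200 − $1,650 = $3,550.
Lost: $4,050 − $3,550 = $500.

$500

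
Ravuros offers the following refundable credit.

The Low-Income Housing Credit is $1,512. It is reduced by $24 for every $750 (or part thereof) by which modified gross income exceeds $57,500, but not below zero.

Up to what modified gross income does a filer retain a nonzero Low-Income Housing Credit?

$104,000

After 62 increments the reduction is 62 × $24 = $1,488, leaving $24; one more increment wipes it out. Increment 62 ends at excess 62 × $750 = $46,500, so the highest qualifying income is $57,500 + $46,500 = $104,000.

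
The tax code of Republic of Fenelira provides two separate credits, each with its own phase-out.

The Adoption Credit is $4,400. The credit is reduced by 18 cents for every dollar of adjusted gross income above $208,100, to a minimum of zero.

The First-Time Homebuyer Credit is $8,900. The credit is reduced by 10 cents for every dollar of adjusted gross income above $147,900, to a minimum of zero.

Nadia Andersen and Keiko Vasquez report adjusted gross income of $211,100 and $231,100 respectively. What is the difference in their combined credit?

Nadia ($211,100): Adoption Credit: 18% of the $3,000 excess over $208,100 is $540; credit = $4,400 − $540 = $3,860. First-Time Homebuyer Credit: 10% of the $63,200 excess over $147,900 is $6,320; credit = $8,900 − $6,320 = $2,580. total $3,860 + $2,580 = $6,440
Keiko ($231,100): Adoption Credit: 18% of the $23,000 excess over $208,100 is $4,140; credit = $4,400 − $4,140 = $260. First-Time Homebuyer Credit: 10% of the $83,200 excess over $147,900 is $8,320; credit = $8,900 − $8,320 = $580. total $260 + $580 = $840
Difference: |$6,440 − $840| = $5,600.

$5,600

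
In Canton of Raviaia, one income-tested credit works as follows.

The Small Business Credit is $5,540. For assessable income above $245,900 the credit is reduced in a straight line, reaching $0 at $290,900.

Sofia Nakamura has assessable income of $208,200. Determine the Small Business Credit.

Small Business Credit: $208,200 is at or below the $245,900 threshold, so the full $5,540 applies.

$5,540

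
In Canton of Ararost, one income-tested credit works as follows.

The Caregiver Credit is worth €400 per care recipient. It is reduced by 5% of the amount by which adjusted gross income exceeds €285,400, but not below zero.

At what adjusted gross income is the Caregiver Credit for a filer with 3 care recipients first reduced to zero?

€309,400

Full credit = 3 × €400 = €1,200.
The credit falls by 5% of each euro above €285,400, so it reaches zero when the excess is €1,200 / 5% = €24,000: income = €285,400 + €24,000 = €309,400.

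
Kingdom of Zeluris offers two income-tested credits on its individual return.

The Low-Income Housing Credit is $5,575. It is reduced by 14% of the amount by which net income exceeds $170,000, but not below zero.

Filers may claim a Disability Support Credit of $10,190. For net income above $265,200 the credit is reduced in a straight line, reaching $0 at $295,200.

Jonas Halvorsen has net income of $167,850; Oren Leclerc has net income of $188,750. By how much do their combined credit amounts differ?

Jonas ($167,850): Low-Income Housing Credit: $167,850 is at or below the $170,000 threshold, so the full $5,575 applies. Disability Support Credit: $167,850 is at or below the $265,200 threshold, so the full $10,190 applies. total $5,575 + $10,190 = $15,765
Oren ($188,750): Low-Income Housing Credit: 14% of the $18,750 excess over $170,000 is $2,625; credit = $5,575 − $2,625 = $2,950. Disability Support Credit: $188,750 is at or below the $265,200 threshold, so the full $10,190 applies. total $2,950 + $10,190 = $13,140
Difference: |$15,765 − $13,140| = $2,625.

$2,625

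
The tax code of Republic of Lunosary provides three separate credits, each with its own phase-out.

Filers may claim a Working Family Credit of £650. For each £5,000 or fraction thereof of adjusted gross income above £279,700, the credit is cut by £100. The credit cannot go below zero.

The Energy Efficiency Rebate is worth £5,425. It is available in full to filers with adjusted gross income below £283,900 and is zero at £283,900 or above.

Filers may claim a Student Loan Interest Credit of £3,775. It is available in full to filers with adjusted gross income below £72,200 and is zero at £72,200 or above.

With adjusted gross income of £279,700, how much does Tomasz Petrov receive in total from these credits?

Working Family Credit: £279,700 is at or below the £279,700 threshold, so the full £650 applies.
Energy Efficiency Rebate: £279,700 is below the £283,900 cutoff, so the full £5,425 applies.
Student Loan Interest Credit: £279,700 meets or exceeds the £72,200 cutoff, so the credit is £0.
Total: £650 + £5,425 + £0 = £6,075.

£6,075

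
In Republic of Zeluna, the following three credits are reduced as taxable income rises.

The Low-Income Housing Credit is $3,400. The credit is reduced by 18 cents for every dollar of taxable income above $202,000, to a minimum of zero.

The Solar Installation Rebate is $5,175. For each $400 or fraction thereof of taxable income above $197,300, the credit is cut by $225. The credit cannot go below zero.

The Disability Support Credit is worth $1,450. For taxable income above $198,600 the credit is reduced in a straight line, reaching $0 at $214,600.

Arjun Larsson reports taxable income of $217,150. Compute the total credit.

Low-Income Housing Credit: 18% of the $15,150 excess over $202,000 is $2,727; credit = $3,400 − $2,727 = $673.
Solar Installation Rebate: income exceeds $197,300 by $19,850 → 50 increments × $225 = $11,250 ≥ base, so the credit is $0.
Disability Support Credit: $217,150 is at or above $214,600, so the credit is $0.
Total: $673 + $0 + $0 = $673.

$673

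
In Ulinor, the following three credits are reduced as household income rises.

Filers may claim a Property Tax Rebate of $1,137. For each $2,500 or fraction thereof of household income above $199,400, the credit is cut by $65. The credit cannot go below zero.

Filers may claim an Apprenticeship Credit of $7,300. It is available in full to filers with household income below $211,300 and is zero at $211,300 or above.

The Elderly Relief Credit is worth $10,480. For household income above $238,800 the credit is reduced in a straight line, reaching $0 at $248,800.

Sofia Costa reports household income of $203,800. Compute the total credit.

Property Tax Rebate: income exceeds $199,400 by $4,400, which is 2 full-or-partial $2,500 increments; reduction = 2 × $65 = $130, leaving $1,007.
Apprenticeship Credit: $203,800 is below the $211,300 cutoff, so the full $7,300 applies.
Elderly Relief Credit: $203,800 is at or below the $238,800 threshold, so the full $10,480 applies.
Total: $1,007 + $7,300 + $10,480 = $18,787.

$18,787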